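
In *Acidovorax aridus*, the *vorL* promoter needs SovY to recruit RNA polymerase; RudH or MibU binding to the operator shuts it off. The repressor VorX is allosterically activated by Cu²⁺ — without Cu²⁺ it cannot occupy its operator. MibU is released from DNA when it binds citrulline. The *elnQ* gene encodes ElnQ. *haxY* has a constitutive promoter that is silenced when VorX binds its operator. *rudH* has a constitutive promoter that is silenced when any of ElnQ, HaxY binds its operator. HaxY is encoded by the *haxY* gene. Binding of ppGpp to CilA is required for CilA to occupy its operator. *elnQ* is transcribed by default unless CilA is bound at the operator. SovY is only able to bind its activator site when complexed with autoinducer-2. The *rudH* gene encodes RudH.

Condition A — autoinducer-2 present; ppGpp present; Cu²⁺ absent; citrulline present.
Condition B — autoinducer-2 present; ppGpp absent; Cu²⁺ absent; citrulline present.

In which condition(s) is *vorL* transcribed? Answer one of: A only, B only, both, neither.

Condition A:
Autoinducer-2 is present, so SovY is active.
ppGpp is present, so CilA is active.
With repressor CilA bound, *elnQ* is not transcribed.
So ElnQ is not produced.
Cu²⁺ is absent, so VorX is inactive.
With no repressor bound, *haxY* is transcribed.
So HaxY is produced and active.
With repressor HaxY bound, *rudH* is not transcribed.
So RudH is not produced.
Citrulline is present, so MibU is inactive.
No repressor is bound and SovY is active, so *vorL* is transcribed.
→ *vorL* is ON in A.
Condition B:
Autoinducer-2 is present, so SovY is active.
ppGpp is absent, so CilA is inactive.
With no repressor bound, *elnQ* is transcribed.
So ElnQ is produced and active.
Cu²⁺ is absent, so VorX is inactive.
With no repressor bound, *haxY* is transcribed.
So HaxY is produced and active.
With repressor ElnQ bound, *rudH* is not transcribed.
So RudH is not produced.
Citrulline is present, so MibU is inactive.
No repressor is bound and SovY is active, so *vorL* is transcribed.
→ *vorL* is ON in B.

both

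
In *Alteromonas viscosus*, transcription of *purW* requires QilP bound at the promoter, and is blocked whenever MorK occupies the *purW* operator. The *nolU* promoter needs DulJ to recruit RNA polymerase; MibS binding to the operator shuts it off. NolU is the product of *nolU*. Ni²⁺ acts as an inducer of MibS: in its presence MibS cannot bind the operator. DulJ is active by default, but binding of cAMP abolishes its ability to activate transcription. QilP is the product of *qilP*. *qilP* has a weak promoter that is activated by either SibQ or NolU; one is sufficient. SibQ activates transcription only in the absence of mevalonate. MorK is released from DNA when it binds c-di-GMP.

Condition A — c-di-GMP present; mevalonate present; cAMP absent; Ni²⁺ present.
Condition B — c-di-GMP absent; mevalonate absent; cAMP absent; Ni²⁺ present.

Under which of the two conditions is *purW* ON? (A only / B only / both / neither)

Condition A:
c-di-GMP is present, so MorK is inactive.
Mevalonate is present, so SibQ is inactive.
cAMP is absent, so DulJ is active.
Ni²⁺ is present, so MibS is inactive.
No repressor is bound and DulJ is active, so *nolU* is transcribed.
So NolU is produced and active.
Activator NolU is present, so *qilP* is transcribed.
So QilP is produced and active.
No repressor is bound and QilP is active, so *purW* is transcribed.
→ *purW* is ON in A.
Condition B:
c-di-GMP is absent, so MorK is active.
Mevalonate is absent, so SibQ is active.
cAMP is absent, so DulJ is active.
Ni²⁺ is present, so MibS is inactive.
No repressor is bound and DulJ is active, so *nolU* is transcribed.
So NolU is produced and active.
Activator SibQ is present, so *qilP* is transcribed.
So QilP is produced and active.
With repressor MorK bound, *purW* is not transcribed.
→ *purW* is OFF in B.

A only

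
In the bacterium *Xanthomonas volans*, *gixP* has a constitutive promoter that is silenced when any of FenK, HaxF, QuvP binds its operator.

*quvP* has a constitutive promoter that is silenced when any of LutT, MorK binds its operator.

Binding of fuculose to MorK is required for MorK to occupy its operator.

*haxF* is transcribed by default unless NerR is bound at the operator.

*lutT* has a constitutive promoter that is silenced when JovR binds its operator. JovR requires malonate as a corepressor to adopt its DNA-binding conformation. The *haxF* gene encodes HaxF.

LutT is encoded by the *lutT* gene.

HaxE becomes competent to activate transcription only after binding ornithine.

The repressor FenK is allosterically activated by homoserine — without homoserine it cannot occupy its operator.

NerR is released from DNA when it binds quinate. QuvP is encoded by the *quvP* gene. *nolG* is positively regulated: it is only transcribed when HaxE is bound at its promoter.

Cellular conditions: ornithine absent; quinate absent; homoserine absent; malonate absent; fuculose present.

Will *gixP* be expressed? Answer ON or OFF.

Homoserine is absent, so FenK is inactive.
Quinate is absent, so NerR is active.
With repressor NerR bound, *haxF* is not transcribed.
So HaxF is not produced.
Malonate is absent, so JovR is inactive.
With no repressor bound, *lutT* is transcribed.
So LutT is produced and active.
Fuculose is present, so MorK is active.
With repressor LutT bound, *quvP* is not transcribed.
So QuvP is not produced.
With no repressor bound, *gixP* is transcribed.

ON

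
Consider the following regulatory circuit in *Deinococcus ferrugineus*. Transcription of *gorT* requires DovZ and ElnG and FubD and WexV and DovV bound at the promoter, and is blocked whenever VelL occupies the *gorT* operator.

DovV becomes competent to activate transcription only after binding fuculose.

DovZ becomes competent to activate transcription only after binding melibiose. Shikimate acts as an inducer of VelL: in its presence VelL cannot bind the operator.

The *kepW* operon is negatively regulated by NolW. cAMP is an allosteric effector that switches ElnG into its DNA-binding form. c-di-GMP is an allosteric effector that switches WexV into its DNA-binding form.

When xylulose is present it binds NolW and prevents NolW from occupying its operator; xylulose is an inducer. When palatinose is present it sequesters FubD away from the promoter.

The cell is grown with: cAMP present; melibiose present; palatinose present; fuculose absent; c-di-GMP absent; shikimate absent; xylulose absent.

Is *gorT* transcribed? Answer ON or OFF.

OFF

Shikimate is absent, so VelL is active.
Melibiose is present, so DovZ is active.
cAMP is present, so ElnG is active.
Palatinose is present, so FubD is inactive.
c-di-GMP is absent, so WexV is inactive.
Fuculose is absent, so DovV is inactive.
With repressor VelL bound, *gorT* is not transcribed.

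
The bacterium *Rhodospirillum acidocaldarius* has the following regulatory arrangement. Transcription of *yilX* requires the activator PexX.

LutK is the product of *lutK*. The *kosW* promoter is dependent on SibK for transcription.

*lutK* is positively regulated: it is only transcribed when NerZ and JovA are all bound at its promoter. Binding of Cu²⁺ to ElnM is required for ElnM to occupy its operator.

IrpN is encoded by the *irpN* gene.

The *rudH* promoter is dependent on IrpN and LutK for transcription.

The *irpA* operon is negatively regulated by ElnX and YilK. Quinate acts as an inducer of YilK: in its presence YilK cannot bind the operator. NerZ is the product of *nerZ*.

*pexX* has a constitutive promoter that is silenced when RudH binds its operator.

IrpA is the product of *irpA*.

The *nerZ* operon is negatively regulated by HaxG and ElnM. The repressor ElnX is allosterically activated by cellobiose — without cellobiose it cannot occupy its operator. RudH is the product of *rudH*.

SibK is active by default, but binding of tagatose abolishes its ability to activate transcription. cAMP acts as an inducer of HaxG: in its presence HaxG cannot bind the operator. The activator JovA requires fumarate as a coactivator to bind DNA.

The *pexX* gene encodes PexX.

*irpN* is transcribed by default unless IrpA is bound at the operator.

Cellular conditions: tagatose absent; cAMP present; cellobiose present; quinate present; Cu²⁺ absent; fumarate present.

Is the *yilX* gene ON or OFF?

OFF

Cellobiose is present, so ElnX is active.
Quinate is present, so YilK is inactive.
With repressor ElnX bound, *irpA* is not transcribed.
So IrpA is not produced.
With no repressor bound, *irpN* is transcribed.
So IrpN is produced and active.
cAMP is present, so HaxG is inactive.
Cu²⁺ is absent, so ElnM is inactive.
With no repressor bound, *nerZ* is transcribed.
So NerZ is produced and active.
Fumarate is present, so JovA is active.
No repressor is bound and NerZ and JovA are active, so *lutK* is transcribed.
So LutK is produced and active.
No repressor is bound and IrpN and LutK are active, so *rudH* is transcribed.
So RudH is produced and active.
With repressor RudH bound, *pexX* is not transcribed.
So PexX is not produced.
Required activator PexX is absent, so *yilX* is not transcribed.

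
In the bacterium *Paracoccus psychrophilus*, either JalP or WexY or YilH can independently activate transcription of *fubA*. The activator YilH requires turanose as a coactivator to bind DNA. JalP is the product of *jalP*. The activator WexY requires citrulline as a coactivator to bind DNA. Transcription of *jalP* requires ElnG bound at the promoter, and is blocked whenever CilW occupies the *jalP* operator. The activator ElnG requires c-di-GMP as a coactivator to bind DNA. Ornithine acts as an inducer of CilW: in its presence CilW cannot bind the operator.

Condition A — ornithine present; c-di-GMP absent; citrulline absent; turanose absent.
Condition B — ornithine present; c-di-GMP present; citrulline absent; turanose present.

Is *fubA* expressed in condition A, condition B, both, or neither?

B only

Condition A:
Ornithine is present, so CilW is inactive.
c-di-GMP is absent, so ElnG is inactive.
Required activator ElnG is absent, so *jalP* is not transcribed.
So JalP is not produced.
Citrulline is absent, so WexY is inactive.
Turanose is absent, so YilH is inactive.
No activator is available at the *fubA* promoter, so *fubA* is not transcribed.
→ *fubA* is OFF in A.
Condition B:
Ornithine is present, so CilW is inactive.
c-di-GMP is present, so ElnG is active.
No repressor is bound and ElnG is active, so *jalP* is transcribed.
So JalP is produced and active.
Citrulline is absent, so WexY is inactive.
Turanose is present, so YilH is active.
Activator JalP is present, so *fubA* is transcribed.
→ *fubA* is ON in B.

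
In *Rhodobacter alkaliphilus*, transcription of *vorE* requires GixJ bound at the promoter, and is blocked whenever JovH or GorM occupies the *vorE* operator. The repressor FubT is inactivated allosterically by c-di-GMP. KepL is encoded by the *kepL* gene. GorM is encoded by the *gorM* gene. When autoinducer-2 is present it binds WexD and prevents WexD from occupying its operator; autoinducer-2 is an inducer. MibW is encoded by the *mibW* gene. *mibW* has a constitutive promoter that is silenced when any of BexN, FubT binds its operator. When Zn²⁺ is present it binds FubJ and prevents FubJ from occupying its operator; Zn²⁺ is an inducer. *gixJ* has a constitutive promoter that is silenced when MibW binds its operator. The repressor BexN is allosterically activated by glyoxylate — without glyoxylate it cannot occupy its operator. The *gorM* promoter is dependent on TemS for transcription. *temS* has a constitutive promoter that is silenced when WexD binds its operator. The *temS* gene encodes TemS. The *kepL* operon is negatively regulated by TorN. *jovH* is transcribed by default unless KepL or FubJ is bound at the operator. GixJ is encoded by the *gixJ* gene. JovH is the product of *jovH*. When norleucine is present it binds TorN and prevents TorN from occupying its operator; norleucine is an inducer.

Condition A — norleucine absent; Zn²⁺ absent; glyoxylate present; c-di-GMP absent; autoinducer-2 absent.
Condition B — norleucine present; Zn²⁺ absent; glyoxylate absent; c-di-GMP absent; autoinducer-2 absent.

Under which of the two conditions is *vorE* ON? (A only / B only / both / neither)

both

Condition A:
Norleucine is absent, so TorN is active.
With repressor TorN bound, *kepL* is not transcribed.
So KepL is not produced.
Zn²⁺ is absent, so FubJ is active.
With repressor FubJ bound, *jovH* is not transcribed.
So JovH is not produced.
Glyoxylate is present, so BexN is active.
c-di-GMP is absent, so FubT is active.
With repressor BexN bound, *mibW* is not transcribed.
So MibW is not produced.
With no repressor bound, *gixJ* is transcribed.
So GixJ is produced and active.
Autoinducer-2 is absent, so WexD is active.
With repressor WexD bound, *temS* is not transcribed.
So TemS is not produced.
Required activator TemS is absent, so *gorM* is not transcribed.
So GorM is not produced.
No repressor is bound and GixJ is active, so *vorE* is transcribed.
→ *vorE* is ON in A.
Condition B:
Norleucine is present, so TorN is inactive.
With no repressor bound, *kepL* is transcribed.
So KepL is produced and active.
Zn²⁺ is absent, so FubJ is active.
With repressor KepL bound, *jovH* is not transcribed.
So JovH is not produced.
Glyoxylate is absent, so BexN is inactive.
c-di-GMP is absent, so FubT is active.
With repressor FubT bound, *mibW* is not transcribed.
So MibW is not produced.
With no repressor bound, *gixJ* is transcribed.
So GixJ is produced and active.
Autoinducer-2 is absent, so WexD is active.
With repressor WexD bound, *temS* is not transcribed.
So TemS is not produced.
Required activator TemS is absent, so *gorM* is not transcribed.
So GorM is not produced.
No repressor is bound and GixJ is active, so *vorE* is transcribed.
→ *vorE* is ON in B.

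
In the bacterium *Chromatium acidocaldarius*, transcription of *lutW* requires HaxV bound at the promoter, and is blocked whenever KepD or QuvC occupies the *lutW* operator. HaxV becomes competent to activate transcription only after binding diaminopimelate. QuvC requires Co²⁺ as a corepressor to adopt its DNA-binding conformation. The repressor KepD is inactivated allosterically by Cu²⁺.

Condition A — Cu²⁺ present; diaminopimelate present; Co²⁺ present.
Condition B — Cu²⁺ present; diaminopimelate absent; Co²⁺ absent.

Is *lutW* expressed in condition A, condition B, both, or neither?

Condition A:
Cu²⁺ is present, so KepD is inactive.
Diaminopimelate is present, so HaxV is active.
Co²⁺ is present, so QuvC is active.
With repressor QuvC bound, *lutW* is not transcribed.
→ *lutW* is OFF in A.
Condition B:
Cu²⁺ is present, so KepD is inactive.
Diaminopimelate is absent, so HaxV is inactive.
Co²⁺ is absent, so QuvC is inactive.
Required activator HaxV is absent, so *lutW* is not transcribed.
→ *lutW* is OFF in B.

neither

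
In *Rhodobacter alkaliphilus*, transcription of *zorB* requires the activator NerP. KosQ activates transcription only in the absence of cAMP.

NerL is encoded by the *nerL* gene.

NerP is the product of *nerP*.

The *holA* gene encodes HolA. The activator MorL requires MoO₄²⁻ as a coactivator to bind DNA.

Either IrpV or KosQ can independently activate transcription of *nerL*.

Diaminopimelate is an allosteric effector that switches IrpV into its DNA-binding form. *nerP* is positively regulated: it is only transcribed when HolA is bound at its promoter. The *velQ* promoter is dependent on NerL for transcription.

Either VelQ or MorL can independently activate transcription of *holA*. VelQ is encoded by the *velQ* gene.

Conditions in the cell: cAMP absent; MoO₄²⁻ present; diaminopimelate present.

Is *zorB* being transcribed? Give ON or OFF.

ON

Diaminopimelate is present, so IrpV is active.
cAMP is absent, so KosQ is active.
Activator IrpV is present, so *nerL* is transcribed.
So NerL is produced and active.
No repressor is bound and NerL is active, so *velQ* is transcribed.
So VelQ is produced and active.
MoO₄²⁻ is present, so MorL is active.
Activator VelQ is present, so *holA* is transcribed.
So HolA is produced and active.
No repressor is bound and HolA is active, so *nerP* is transcribed.
So NerP is produced and active.
No repressor is bound and NerP is active, so *zorB* is transcribed.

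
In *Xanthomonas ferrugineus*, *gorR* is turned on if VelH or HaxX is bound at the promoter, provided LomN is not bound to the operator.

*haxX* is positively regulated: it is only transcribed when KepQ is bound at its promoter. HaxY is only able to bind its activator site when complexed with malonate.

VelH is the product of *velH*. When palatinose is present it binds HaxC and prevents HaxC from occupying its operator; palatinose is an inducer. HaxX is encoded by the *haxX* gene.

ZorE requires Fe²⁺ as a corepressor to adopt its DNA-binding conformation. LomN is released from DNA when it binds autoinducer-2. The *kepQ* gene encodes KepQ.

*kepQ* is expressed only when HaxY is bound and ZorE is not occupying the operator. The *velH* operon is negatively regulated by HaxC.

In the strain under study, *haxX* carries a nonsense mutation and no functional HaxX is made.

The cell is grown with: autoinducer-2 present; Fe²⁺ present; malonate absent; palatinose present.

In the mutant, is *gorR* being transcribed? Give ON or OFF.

ON

Palatinose is present, so HaxC is inactive.
With no repressor bound, *velH* is transcribed.
So VelH is produced and active.
HaxX is non-functional in this strain, so it has no effect.
Autoinducer-2 is present, so LomN is inactive.
Activator VelH is present, so *gorR* is transcribed.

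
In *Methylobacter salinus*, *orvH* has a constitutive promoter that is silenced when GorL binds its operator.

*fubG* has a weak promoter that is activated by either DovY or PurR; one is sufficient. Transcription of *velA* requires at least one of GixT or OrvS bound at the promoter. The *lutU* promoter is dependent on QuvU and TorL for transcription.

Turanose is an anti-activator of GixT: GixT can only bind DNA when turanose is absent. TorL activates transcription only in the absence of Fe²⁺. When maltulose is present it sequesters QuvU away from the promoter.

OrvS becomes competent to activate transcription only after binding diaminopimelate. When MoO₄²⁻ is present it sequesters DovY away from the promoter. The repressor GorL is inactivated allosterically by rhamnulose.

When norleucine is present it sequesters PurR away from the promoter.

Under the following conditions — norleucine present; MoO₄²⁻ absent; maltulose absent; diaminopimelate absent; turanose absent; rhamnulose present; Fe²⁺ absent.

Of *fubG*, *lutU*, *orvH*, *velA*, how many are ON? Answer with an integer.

MoO₄²⁻ is absent, so DovY is active.
Norleucine is present, so PurR is inactive.
Activator DovY is present, so *fubG* is transcribed.
→ *fubG* is ON.
Maltulose is absent, so QuvU is active.
Fe²⁺ is absent, so TorL is active.
No repressor is bound and QuvU and TorL are active, so *lutU* is transcribed.
→ *lutU* is ON.
Rhamnulose is present, so GorL is inactive.
With no repressor bound, *orvH* is transcribed.
→ *orvH* is ON.
Turanose is absent, so GixT is active.
Diaminopimelate is absent, so OrvS is inactive.
Activator GixT is present, so *velA* is transcribed.
→ *velA* is ON.
4 of the 4 genes are transcribed.

4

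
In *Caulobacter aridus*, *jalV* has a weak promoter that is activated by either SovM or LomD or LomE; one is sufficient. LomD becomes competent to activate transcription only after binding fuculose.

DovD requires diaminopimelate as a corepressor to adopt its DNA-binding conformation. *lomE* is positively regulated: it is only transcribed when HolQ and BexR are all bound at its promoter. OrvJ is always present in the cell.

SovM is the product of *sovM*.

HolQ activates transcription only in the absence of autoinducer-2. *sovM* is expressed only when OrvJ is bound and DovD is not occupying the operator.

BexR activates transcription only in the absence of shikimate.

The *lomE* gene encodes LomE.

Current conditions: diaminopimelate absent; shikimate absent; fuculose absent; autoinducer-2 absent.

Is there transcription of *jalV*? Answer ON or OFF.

Diaminopimelate is absent, so DovD is inactive.
OrvJ is produced constitutively and is active.
No repressor is bound and OrvJ is active, so *sovM* is transcribed.
So SovM is produced and active.
Fuculose is absent, so LomD is inactive.
Autoinducer-2 is absent, so HolQ is active.
Shikimate is absent, so BexR is active.
No repressor is bound and HolQ and BexR are active, so *lomE* is transcribed.
So LomE is produced and active.
Activator SovM is present, so *jalV* is transcribed.

ON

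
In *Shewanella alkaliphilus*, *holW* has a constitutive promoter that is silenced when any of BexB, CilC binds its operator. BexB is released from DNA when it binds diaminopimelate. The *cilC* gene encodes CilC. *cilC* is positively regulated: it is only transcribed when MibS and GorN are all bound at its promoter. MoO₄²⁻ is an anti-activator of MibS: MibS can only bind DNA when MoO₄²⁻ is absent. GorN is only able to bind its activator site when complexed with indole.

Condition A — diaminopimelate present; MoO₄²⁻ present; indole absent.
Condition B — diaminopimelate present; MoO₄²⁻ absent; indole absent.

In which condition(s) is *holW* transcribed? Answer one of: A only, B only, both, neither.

both

Condition A:
Diaminopimelate is present, so BexB is inactive.
MoO₄²⁻ is present, so MibS is inactive.
Indole is absent, so GorN is inactive.
Required activator MibS is absent, so *cilC* is not transcribed.
So CilC is not produced.
With no repressor bound, *holW* is transcribed.
→ *holW* is ON in A.
Condition B:
Diaminopimelate is present, so BexB is inactive.
MoO₄²⁻ is absent, so MibS is active.
Indole is absent, so GorN is inactive.
Required activator GorN is absent, so *cilC* is not transcribed.
So CilC is not produced.
With no repressor bound, *holW* is transcribed.
→ *holW* is ON in B.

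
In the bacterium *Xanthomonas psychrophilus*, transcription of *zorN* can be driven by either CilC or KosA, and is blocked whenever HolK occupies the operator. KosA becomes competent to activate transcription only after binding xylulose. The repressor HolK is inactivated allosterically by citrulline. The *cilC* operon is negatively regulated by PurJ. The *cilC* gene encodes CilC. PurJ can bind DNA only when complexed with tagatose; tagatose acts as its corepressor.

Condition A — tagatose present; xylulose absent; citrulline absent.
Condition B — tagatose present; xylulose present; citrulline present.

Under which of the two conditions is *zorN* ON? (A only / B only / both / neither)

B only

Condition A:
Tagatose is present, so PurJ is active.
With repressor PurJ bound, *cilC* is not transcribed.
So CilC is not produced.
Xylulose is absent, so KosA is inactive.
Citrulline is absent, so HolK is active.
With repressor HolK bound, *zorN* is not transcribed.
→ *zorN* is OFF in A.
Condition B:
Tagatose is present, so PurJ is active.
With repressor PurJ bound, *cilC* is not transcribed.
So CilC is not produced.
Xylulose is present, so KosA is active.
Citrulline is present, so HolK is inactive.
Activator KosA is present, so *zorN* is transcribed.
→ *zorN* is ON in B.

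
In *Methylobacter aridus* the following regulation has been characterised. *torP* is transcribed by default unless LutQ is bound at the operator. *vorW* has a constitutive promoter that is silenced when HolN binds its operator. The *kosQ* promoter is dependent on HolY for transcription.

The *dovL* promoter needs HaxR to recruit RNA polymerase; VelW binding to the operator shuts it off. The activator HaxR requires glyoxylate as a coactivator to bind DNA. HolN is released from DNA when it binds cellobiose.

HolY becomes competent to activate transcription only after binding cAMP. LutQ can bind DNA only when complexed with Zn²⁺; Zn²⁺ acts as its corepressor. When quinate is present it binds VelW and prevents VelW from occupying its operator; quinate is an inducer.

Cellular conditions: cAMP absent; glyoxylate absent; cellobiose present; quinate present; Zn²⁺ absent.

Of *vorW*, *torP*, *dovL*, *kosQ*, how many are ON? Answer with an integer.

Cellobiose is present, so HolN is inactive.
With no repressor bound, *vorW* is transcribed.
→ *vorW* is ON.
Zn²⁺ is absent, so LutQ is inactive.
With no repressor bound, *torP* is transcribed.
→ *torP* is ON.
Quinate is present, so VelW is inactive.
Glyoxylate is absent, so HaxR is inactive.
Required activator HaxR is absent, so *dovL* is not transcribed.
→ *dovL* is OFF.
cAMP is absent, so HolY is inactive.
Required activator HolY is absent, so *kosQ* is not transcribed.
→ *kosQ* is OFF.
2 of the 4 genes are transcribed.

2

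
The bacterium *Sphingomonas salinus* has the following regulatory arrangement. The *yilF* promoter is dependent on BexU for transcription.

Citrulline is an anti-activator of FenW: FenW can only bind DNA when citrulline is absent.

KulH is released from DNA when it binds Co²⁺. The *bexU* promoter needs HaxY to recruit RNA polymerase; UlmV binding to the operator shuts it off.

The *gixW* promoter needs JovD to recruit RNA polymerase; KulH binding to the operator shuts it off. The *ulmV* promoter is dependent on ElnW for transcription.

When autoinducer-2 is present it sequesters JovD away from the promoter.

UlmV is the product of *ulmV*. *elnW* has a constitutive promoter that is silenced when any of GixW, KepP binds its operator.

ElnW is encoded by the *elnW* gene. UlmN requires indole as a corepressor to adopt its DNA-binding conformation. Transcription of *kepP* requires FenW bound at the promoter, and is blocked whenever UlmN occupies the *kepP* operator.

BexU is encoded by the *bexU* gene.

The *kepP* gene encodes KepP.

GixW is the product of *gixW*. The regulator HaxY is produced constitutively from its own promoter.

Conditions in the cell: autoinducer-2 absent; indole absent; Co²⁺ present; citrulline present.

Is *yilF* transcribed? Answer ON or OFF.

Co²⁺ is present, so KulH is inactive.
Autoinducer-2 is absent, so JovD is active.
No repressor is bound and JovD is active, so *gixW* is transcribed.
So GixW is produced and active.
Indole is absent, so UlmN is inactive.
Citrulline is present, so FenW is inactive.
Required activator FenW is absent, so *kepP* is not transcribed.
So KepP is not produced.
With repressor GixW bound, *elnW* is not transcribed.
So ElnW is not produced.
Required activator ElnW is absent, so *ulmV* is not transcribed.
So UlmV is not produced.
HaxY is produced constitutively and is active.
No repressor is bound and HaxY is active, so *bexU* is transcribed.
So BexU is produced and active.
No repressor is bound and BexU is active, so *yilF* is transcribed.

ON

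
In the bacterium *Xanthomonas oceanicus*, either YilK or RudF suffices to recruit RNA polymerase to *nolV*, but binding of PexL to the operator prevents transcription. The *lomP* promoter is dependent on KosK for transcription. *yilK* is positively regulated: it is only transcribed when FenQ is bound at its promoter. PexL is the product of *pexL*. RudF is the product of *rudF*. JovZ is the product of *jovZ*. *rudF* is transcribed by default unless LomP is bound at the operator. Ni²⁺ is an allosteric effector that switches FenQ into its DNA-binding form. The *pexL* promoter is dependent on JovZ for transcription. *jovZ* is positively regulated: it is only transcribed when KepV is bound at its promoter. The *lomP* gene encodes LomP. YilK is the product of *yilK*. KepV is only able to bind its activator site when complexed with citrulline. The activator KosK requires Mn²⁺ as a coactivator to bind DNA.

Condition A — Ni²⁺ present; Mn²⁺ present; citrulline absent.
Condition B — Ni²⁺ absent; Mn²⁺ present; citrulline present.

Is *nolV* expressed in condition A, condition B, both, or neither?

Condition A:
Ni²⁺ is present, so FenQ is active.
No repressor is bound and FenQ is active, so *yilK* is transcribed.
So YilK is produced and active.
Mn²⁺ is present, so KosK is active.
No repressor is bound and KosK is active, so *lomP* is transcribed.
So LomP is produced and active.
With repressor LomP bound, *rudF* is not transcribed.
So RudF is not produced.
Citrulline is absent, so KepV is inactive.
Required activator KepV is absent, so *jovZ* is not transcribed.
So JovZ is not produced.
Required activator JovZ is absent, so *pexL* is not transcribed.
So PexL is not produced.
Activator YilK is present, so *nolV* is transcribed.
→ *nolV* is ON in A.
Condition B:
Ni²⁺ is absent, so FenQ is inactive.
Required activator FenQ is absent, so *yilK* is not transcribed.
So YilK is not produced.
Mn²⁺ is present, so KosK is active.
No repressor is bound and KosK is active, so *lomP* is transcribed.
So LomP is produced and active.
With repressor LomP bound, *rudF* is not transcribed.
So RudF is not produced.
Citrulline is present, so KepV is active.
No repressor is bound and KepV is active, so *jovZ* is transcribed.
So JovZ is produced and active.
No repressor is bound and JovZ is active, so *pexL* is transcribed.
So PexL is produced and active.
With repressor PexL bound, *nolV* is not transcribed.
→ *nolV* is OFF in B.

A only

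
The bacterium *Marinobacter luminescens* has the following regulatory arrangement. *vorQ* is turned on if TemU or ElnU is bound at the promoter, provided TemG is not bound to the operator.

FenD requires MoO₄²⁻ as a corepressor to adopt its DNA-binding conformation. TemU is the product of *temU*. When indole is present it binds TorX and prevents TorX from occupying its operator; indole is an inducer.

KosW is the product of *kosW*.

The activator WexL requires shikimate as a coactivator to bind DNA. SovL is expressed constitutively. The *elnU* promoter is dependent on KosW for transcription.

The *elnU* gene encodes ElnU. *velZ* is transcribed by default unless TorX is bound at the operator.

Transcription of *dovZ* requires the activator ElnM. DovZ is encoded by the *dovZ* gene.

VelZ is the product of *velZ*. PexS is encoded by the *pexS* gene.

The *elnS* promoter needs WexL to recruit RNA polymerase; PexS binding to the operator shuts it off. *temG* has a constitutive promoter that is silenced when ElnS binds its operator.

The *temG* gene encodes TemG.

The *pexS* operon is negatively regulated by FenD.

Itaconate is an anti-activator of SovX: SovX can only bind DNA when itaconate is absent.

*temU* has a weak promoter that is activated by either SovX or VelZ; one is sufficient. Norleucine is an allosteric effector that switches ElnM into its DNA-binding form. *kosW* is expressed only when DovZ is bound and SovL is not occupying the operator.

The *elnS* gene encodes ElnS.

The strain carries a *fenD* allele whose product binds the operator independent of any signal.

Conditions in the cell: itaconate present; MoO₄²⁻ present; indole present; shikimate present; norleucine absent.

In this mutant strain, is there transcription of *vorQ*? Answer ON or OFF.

Itaconate is present, so SovX is inactive.
Indole is present, so TorX is inactive.
With no repressor bound, *velZ* is transcribed.
So VelZ is produced and active.
Activator VelZ is present, so *temU* is transcribed.
So TemU is produced and active.
FenD is constitutively active in this strain.
With repressor FenD bound, *pexS* is not transcribed.
So PexS is not produced.
Shikimate is present, so WexL is active.
No repressor is bound and WexL is active, so *elnS* is transcribed.
So ElnS is produced and active.
With repressor ElnS bound, *temG* is not transcribed.
So TemG is not produced.
SovL is produced constitutively and is active.
Norleucine is absent, so ElnM is inactive.
Required activator ElnM is absent, so *dovZ* is not transcribed.
So DovZ is not produced.
With repressor SovL bound, *kosW* is not transcribed.
So KosW is not produced.
Required activator KosW is absent, so *elnU* is not transcribed.
So ElnU is not produced.
Activator TemU is present, so *vorQ* is transcribed.

ON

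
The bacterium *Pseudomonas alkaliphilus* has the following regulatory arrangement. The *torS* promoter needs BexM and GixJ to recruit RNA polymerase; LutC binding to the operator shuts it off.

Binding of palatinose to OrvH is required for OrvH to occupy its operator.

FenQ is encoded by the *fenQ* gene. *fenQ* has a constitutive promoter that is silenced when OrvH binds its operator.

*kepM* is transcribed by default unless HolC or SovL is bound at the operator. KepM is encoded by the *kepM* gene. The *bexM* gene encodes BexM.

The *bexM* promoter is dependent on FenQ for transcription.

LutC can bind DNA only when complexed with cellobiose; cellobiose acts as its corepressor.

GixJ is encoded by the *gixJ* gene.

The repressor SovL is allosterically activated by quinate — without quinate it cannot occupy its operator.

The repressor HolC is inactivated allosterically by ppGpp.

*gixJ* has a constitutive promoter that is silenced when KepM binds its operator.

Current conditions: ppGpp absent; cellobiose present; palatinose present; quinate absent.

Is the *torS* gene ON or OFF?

OFF

Palatinose is present, so OrvH is active.
With repressor OrvH bound, *fenQ* is not transcribed.
So FenQ is not produced.
Required activator FenQ is absent, so *bexM* is not transcribed.
So BexM is not produced.
ppGpp is absent, so HolC is active.
Quinate is absent, so SovL is inactive.
With repressor HolC bound, *kepM* is not transcribed.
So KepM is not produced.
With no repressor bound, *gixJ* is transcribed.
So GixJ is produced and active.
Cellobiose is present, so LutC is active.
With repressor LutC bound, *torS* is not transcribed.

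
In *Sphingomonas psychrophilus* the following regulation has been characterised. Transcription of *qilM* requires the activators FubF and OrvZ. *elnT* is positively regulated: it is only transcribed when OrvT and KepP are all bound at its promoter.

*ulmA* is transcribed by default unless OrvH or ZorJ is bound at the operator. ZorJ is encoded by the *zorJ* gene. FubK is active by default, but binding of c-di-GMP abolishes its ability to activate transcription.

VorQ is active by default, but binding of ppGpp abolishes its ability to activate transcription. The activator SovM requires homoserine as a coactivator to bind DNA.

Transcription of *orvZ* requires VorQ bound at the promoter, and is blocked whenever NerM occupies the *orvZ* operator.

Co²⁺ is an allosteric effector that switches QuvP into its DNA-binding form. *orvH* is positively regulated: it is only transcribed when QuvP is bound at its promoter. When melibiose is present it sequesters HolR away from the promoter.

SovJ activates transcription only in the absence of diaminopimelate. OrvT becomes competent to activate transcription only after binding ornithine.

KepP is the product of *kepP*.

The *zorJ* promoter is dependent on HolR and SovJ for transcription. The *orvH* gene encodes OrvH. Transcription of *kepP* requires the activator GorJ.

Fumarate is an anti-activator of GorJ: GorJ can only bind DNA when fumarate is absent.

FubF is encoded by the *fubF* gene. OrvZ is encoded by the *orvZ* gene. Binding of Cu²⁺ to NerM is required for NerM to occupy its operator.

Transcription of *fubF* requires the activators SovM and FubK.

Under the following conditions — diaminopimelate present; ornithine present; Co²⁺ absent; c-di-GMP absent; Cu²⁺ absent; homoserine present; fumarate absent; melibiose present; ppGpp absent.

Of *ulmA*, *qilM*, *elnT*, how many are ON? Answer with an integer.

Co²⁺ is absent, so QuvP is inactive.
Required activator QuvP is absent, so *orvH* is not transcribed.
So OrvH is not produced.
Melibiose is present, so HolR is inactive.
Diaminopimelate is present, so SovJ is inactive.
Required activator HolR is absent, so *zorJ* is not transcribed.
So ZorJ is not produced.
With no repressor bound, *ulmA* is transcribed.
→ *ulmA* is ON.
Homoserine is present, so SovM is active.
c-di-GMP is absent, so FubK is active.
No repressor is bound and SovM and FubK are active, so *fubF* is transcribed.
So FubF is produced and active.
ppGpp is absent, so VorQ is active.
Cu²⁺ is absent, so NerM is inactive.
No repressor is bound and VorQ is active, so *orvZ* is transcribed.
So OrvZ is produced and active.
No repressor is bound and FubF and OrvZ are active, so *qilM* is transcribed.
→ *qilM* is ON.
Ornithine is present, so OrvT is active.
Fumarate is absent, so GorJ is active.
No repressor is bound and GorJ is active, so *kepP* is transcribed.
So KepP is produced and active.
No repressor is bound and OrvT and KepP are active, so *elnT* is transcribed.
→ *elnT* is ON.
3 of the 3 genes are transcribed.

3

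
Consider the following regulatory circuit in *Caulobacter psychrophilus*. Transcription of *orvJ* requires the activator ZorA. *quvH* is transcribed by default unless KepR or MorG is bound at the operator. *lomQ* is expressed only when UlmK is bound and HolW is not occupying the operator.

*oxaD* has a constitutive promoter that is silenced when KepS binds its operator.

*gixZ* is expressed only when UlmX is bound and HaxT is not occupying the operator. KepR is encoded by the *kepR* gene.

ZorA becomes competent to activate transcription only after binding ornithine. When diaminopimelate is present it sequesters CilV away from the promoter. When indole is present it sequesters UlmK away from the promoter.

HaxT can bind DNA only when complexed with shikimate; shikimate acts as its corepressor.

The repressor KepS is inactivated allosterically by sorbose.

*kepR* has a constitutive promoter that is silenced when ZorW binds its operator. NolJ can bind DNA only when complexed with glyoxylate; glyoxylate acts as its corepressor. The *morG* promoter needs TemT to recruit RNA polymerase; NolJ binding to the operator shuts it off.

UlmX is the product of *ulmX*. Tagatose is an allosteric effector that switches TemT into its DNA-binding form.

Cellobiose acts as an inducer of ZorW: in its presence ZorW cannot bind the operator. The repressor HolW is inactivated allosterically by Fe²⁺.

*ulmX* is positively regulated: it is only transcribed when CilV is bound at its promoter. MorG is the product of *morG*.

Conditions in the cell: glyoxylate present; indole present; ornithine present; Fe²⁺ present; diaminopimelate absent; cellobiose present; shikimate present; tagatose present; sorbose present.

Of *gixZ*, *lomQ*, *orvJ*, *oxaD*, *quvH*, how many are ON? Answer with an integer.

Shikimate is present, so HaxT is active.
Diaminopimelate is absent, so CilV is active.
No repressor is bound and CilV is active, so *ulmX* is transcribed.
So UlmX is produced and active.
With repressor HaxT bound, *gixZ* is not transcribed.
→ *gixZ* is OFF.
Indole is present, so UlmK is inactive.
Fe²⁺ is present, so HolW is inactive.
Required activator UlmK is absent, so *lomQ* is not transcribed.
→ *lomQ* is OFF.
Ornithine is present, so ZorA is active.
No repressor is bound and ZorA is active, so *orvJ* is transcribed.
→ *orvJ* is ON.
Sorbose is present, so KepS is inactive.
With no repressor bound, *oxaD* is transcribed.
→ *oxaD* is ON.
Cellobiose is present, so ZorW is inactive.
With no repressor bound, *kepR* is transcribed.
So KepR is produced and active.
Glyoxylate is present, so NolJ is active.
Tagatose is present, so TemT is active.
With repressor NolJ bound, *morG* is not transcribed.
So MorG is not produced.
With repressor KepR bound, *quvH* is not transcribed.
→ *quvH* is OFF.
2 of the 5 genes are transcribed.

2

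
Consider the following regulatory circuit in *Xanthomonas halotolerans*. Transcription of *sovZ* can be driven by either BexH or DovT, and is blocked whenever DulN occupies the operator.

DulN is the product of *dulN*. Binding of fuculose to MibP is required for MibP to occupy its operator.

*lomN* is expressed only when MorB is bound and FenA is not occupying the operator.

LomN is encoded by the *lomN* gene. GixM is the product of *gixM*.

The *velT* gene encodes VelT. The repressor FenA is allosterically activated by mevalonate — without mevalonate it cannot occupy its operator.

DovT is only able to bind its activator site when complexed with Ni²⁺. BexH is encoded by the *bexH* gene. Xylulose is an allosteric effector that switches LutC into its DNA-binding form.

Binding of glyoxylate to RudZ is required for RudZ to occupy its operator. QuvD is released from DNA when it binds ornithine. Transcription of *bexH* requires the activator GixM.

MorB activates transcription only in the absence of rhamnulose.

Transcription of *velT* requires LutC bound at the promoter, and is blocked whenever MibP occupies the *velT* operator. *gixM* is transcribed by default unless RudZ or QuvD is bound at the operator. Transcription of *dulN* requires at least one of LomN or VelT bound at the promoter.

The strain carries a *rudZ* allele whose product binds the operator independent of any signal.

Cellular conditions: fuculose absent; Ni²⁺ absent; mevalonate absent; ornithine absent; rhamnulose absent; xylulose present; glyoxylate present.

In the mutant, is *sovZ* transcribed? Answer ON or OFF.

OFF

Mevalonate is absent, so FenA is inactive.
Rhamnulose is absent, so MorB is active.
No repressor is bound and MorB is active, so *lomN* is transcribed.
So LomN is produced and active.
Xylulose is present, so LutC is active.
Fuculose is absent, so MibP is inactive.
No repressor is bound and LutC is active, so *velT* is transcribed.
So VelT is produced and active.
Activator LomN is present, so *dulN* is transcribed.
So DulN is produced and active.
RudZ is constitutively active in this strain.
Ornithine is absent, so QuvD is active.
With repressor RudZ bound, *gixM* is not transcribed.
So GixM is not produced.
Required activator GixM is absent, so *bexH* is not transcribed.
So BexH is not produced.
Ni²⁺ is absent, so DovT is inactive.
With repressor DulN bound, *sovZ* is not transcribed.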